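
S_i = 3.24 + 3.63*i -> [3.24, 6.87, 10.5, 14.13, 17.76]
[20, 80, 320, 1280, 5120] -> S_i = 20*4^i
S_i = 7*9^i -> [7, 63, 567, 5103, 45927]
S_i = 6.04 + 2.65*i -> [6.04, 8.69, 11.34, 13.99, 16.64]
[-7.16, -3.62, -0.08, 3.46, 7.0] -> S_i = -7.16 + 3.54*i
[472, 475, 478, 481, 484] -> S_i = 472 + 3*i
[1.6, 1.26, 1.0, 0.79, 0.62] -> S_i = 1.60*0.79^i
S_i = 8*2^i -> [8, 16, 32, 64, 128]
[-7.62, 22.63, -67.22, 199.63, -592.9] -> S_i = -7.62*(-2.97)^i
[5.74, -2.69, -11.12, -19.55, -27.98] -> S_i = 5.74 + -8.43*i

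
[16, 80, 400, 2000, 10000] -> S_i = 16*5^i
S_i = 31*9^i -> [31, 279, 2511, 22599, 203391]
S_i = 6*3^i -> [6, 18, 54, 162, 486]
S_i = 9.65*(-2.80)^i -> [9.65, -27.02, 75.66, -211.84, 593.14]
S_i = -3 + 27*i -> [-3, 24, 51, 78, 105]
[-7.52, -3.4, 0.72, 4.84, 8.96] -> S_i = -7.52 + 4.12*i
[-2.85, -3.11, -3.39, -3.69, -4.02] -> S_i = -2.85*1.09^i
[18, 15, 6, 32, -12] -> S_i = Random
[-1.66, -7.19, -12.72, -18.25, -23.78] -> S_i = -1.66 + -5.53*i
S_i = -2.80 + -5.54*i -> [-2.8, -8.34, -13.88, -19.42, -24.96]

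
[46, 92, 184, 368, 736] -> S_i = 46*2^i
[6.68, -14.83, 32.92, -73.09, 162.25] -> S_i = 6.68*(-2.22)^i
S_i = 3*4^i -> [3, 12, 48, 192, 768]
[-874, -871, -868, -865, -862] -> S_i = -874 + 3*i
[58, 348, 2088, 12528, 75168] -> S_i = 58*6^i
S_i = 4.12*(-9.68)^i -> [4.12, -39.88, 386.05, -3737.0, 36174.18]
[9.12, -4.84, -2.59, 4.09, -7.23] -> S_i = Random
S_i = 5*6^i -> [5, 30, 180, 1080, 6480]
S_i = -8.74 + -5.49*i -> [-8.74, -14.23, -19.72, -25.21, -30.7]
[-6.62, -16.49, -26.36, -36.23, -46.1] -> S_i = -6.62 + -9.87*i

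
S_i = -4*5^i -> [-4, -20, -100, -500, -2500]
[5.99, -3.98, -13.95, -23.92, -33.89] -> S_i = 5.99 + -9.97*i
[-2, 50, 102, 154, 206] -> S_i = -2 + 52*i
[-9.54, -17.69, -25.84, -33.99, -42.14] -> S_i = -9.54 + -8.15*i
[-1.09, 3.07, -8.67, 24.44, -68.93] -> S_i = -1.09*(-2.82)^i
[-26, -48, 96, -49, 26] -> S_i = Random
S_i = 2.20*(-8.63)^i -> [2.2, -18.99, 163.85, -1414.02, 12202.98]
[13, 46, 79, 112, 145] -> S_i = 13 + 33*i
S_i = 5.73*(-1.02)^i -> [5.73, -5.84, 5.96, -6.08, 6.2]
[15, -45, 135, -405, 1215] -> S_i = 15*-3^i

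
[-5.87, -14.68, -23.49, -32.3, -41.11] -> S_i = -5.87 + -8.81*i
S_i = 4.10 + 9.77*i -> [4.1, 13.87, 23.64, 33.41, 43.18]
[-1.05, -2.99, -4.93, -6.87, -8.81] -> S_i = -1.05 + -1.94*i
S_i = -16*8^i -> [-16, -128, -1024, -8192, -65536]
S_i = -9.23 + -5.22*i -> [-9.23, -14.45, -19.67, -24.89, -30.11]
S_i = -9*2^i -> [-9, -18, -36, -72, -144]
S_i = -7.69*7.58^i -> [-7.69, -58.29, -441.84, -3349.15, -25386.52]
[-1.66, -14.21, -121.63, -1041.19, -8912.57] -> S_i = -1.66*8.56^i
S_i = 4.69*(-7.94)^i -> [4.69, -37.24, 295.67, -2347.66, 18640.38]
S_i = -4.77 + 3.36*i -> [-4.77, -1.41, 1.95, 5.31, 8.67]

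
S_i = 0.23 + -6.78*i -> [0.23, -6.55, -13.33, -20.11, -26.89]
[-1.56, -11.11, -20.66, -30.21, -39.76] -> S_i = -1.56 + -9.55*i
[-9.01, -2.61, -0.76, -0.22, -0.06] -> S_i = -9.01*0.29^i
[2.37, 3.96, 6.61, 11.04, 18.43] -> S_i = 2.37*1.67^i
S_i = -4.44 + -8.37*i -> [-4.44, -12.81, -21.18, -29.55, -37.92]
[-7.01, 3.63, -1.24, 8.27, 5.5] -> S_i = Random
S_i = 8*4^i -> [8, 32, 128, 512, 2048]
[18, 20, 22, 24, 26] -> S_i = 18 + 2*i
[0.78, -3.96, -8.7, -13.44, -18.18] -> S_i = 0.78 + -4.74*i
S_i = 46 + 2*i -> [46, 48, 50, 52, 54]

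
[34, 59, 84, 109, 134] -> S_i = 34 + 25*i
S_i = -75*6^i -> [-75, -450, -2700, -16200, -97200]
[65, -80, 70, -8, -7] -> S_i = Random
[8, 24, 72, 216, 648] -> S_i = 8*3^i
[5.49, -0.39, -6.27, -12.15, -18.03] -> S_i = 5.49 + -5.88*i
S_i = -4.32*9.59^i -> [-4.32, -41.43, -397.3, -3810.13, -36539.13]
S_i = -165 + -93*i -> [-165, -258, -351, -444, -537]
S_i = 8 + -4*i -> [8, 4, 0, -4, -8]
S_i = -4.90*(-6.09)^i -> [-4.9, 29.84, -181.73, 1106.75, -6740.08]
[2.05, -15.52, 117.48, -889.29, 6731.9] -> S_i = 2.05*(-7.57)^i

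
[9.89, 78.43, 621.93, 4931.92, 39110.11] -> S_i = 9.89*7.93^i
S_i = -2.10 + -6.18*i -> [-2.1, -8.28, -14.46, -20.64, -26.82]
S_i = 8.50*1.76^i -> [8.5, 14.96, 26.33, 46.34, 81.56]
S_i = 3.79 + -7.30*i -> [3.79, -3.51, -10.81, -18.11, -25.41]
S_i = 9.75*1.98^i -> [9.75, 19.3, 38.22, 75.68, 149.85]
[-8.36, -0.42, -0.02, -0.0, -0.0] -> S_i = -8.36*0.05^i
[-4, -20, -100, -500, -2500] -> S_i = -4*5^i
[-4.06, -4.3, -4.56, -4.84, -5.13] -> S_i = -4.06*1.06^i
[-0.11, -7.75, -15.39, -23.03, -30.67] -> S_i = -0.11 + -7.64*i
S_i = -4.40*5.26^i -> [-4.4, -23.14, -121.74, -640.34, -3368.18]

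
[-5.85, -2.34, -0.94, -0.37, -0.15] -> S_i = -5.85*0.40^i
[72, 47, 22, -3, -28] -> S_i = 72 + -25*i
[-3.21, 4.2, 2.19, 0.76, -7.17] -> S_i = Random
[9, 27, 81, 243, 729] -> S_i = 9*3^i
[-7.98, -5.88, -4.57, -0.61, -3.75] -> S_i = Random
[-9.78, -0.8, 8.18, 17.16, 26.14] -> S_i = -9.78 + 8.98*i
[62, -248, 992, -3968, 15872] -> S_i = 62*-4^i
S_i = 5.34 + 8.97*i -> [5.34, 14.31, 23.28, 32.25, 41.22]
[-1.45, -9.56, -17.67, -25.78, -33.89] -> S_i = -1.45 + -8.11*i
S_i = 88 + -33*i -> [88, 55, 22, -11, -44]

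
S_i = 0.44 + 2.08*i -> [0.44, 2.52, 4.6, 6.68, 8.76]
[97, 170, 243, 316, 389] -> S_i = 97 + 73*i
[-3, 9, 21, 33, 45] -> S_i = -3 + 12*i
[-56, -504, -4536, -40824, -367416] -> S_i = -56*9^i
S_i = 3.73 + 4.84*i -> [3.73, 8.57, 13.41, 18.25, 23.09]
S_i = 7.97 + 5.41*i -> [7.97, 13.38, 18.79, 24.2, 29.61]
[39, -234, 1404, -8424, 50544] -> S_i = 39*-6^i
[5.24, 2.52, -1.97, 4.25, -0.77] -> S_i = Random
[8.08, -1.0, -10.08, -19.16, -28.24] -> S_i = 8.08 + -9.08*i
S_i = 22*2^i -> [22, 44, 88, 176, 352]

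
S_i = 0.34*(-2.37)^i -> [0.34, -0.81, 1.91, -4.53, 10.73]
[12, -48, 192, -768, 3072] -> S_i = 12*-4^i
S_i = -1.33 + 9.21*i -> [-1.33, 7.88, 17.09, 26.3, 35.51]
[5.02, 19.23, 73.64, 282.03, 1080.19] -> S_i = 5.02*3.83^i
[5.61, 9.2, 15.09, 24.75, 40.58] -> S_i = 5.61*1.64^i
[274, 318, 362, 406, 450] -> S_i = 274 + 44*i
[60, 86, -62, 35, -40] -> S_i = Random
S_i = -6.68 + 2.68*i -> [-6.68, -4.0, -1.32, 1.36, 4.04]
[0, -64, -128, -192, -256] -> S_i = 0 + -64*i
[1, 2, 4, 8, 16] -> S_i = 1*2^i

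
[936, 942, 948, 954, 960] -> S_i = 936 + 6*i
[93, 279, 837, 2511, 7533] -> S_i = 93*3^i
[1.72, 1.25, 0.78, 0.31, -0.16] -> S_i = 1.72 + -0.47*i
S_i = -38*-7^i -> [-38, 266, -1862, 13034, -91238]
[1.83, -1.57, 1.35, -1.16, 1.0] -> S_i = 1.83*(-0.86)^i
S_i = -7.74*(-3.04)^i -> [-7.74, 23.53, -71.53, 217.45, -661.05]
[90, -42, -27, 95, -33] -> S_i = Random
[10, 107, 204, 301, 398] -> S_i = 10 + 97*i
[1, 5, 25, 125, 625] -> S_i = 1*5^i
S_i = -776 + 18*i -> [-776, -758, -740, -722, -704]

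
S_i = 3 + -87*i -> [3, -84, -171, -258, -345]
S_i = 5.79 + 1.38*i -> [5.79, 7.17, 8.55, 9.93, 11.31]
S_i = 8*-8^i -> [8, -64, 512, -4096, 32768]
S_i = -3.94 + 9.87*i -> [-3.94, 5.93, 15.8, 25.67, 35.54]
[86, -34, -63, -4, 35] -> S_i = Random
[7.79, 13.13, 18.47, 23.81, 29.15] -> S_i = 7.79 + 5.34*i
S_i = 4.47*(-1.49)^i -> [4.47, -6.66, 9.92, -14.79, 22.03]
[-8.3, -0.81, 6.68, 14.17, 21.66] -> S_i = -8.30 + 7.49*i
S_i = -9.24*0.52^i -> [-9.24, -4.8, -2.5, -1.3, -0.68]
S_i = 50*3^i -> [50, 150, 450, 1350, 4050]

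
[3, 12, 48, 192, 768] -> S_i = 3*4^i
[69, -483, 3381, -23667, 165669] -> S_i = 69*-7^i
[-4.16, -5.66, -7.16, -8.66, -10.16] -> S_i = -4.16 + -1.50*i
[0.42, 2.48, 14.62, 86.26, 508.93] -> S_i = 0.42*5.90^i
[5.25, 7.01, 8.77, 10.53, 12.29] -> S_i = 5.25 + 1.76*i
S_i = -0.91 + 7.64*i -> [-0.91, 6.73, 14.37, 22.01, 29.65]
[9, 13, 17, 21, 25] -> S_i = 9 + 4*i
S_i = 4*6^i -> [4, 24, 144, 864, 5184]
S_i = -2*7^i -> [-2, -14, -98, -686, -4802]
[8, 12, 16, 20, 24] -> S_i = 8 + 4*i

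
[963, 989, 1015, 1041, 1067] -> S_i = 963 + 26*i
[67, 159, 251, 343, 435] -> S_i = 67 + 92*i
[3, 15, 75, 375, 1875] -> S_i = 3*5^i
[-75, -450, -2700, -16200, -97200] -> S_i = -75*6^i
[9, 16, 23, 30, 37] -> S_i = 9 + 7*i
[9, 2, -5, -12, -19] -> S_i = 9 + -7*i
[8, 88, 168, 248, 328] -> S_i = 8 + 80*i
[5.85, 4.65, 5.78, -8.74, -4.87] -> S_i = Random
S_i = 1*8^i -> [1, 8, 64, 512, 4096]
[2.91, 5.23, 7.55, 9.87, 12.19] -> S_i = 2.91 + 2.32*i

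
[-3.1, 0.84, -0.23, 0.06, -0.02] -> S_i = -3.10*(-0.27)^i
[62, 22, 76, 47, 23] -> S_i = Random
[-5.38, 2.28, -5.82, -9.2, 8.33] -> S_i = Random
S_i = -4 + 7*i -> [-4, 3, 10, 17, 24]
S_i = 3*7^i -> [3, 21, 147, 1029, 7203]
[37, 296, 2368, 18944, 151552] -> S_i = 37*8^i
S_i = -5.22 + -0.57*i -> [-5.22, -5.79, -6.36, -6.93, -7.5]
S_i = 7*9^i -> [7, 63, 567, 5103, 45927]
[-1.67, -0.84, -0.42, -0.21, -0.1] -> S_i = -1.67*0.50^i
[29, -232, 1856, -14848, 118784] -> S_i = 29*-8^i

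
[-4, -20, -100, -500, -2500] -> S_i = -4*5^i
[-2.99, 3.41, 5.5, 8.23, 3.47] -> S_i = Random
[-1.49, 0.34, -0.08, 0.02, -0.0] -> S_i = -1.49*(-0.23)^i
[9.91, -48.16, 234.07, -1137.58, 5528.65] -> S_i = 9.91*(-4.86)^i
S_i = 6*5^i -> [6, 30, 150, 750, 3750]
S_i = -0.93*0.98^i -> [-0.93, -0.91, -0.89, -0.88, -0.86]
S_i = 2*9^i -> [2, 18, 162, 1458, 13122]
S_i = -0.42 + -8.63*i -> [-0.42, -9.05, -17.68, -26.31, -34.94]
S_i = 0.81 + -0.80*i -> [0.81, 0.01, -0.79, -1.59, -2.39]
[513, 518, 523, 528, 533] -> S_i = 513 + 5*i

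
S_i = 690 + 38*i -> [690, 728, 766, 804, 842]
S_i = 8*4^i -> [8, 32, 128, 512, 2048]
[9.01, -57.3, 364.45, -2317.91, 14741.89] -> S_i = 9.01*(-6.36)^i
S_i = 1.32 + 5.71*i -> [1.32, 7.03, 12.74, 18.45, 24.16]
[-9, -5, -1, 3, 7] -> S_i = -9 + 4*i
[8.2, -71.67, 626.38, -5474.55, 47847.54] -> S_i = 8.20*(-8.74)^i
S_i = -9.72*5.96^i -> [-9.72, -57.93, -345.27, -2057.81, -12264.54]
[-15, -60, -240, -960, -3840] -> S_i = -15*4^i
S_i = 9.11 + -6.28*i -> [9.11, 2.83, -3.45, -9.73, -16.01]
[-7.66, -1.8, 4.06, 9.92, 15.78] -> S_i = -7.66 + 5.86*i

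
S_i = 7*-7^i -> [7, -49, 343, -2401, 16807]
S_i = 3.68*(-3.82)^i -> [3.68, -14.06, 53.7, -205.13, 783.61]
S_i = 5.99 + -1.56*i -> [5.99, 4.43, 2.87, 1.31, -0.25]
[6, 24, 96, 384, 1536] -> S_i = 6*4^i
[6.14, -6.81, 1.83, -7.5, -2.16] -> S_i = Random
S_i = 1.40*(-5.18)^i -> [1.4, -7.25, 37.57, -194.59, 1007.97]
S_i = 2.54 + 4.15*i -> [2.54, 6.69, 10.84, 14.99, 19.14]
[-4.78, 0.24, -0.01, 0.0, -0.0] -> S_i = -4.78*(-0.05)^i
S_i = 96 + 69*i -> [96, 165, 234, 303, 372]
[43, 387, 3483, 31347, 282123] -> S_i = 43*9^i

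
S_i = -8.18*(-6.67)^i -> [-8.18, 54.56, -363.92, 2427.34, -16190.36]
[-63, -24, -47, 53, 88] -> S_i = Random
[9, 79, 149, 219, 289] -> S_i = 9 + 70*i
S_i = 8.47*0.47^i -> [8.47, 3.98, 1.87, 0.88, 0.41]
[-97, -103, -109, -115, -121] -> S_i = -97 + -6*i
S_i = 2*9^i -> [2, 18, 162, 1458, 13122]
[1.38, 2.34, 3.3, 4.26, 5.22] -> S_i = 1.38 + 0.96*i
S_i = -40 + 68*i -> [-40, 28, 96, 164, 232]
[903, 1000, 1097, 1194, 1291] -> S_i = 903 + 97*i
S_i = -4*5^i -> [-4, -20, -100, -500, -2500]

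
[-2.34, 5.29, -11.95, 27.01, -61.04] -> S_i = -2.34*(-2.26)^i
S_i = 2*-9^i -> [2, -18, 162, -1458, 13122]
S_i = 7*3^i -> [7, 21, 63, 189, 567]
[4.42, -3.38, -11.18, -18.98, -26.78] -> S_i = 4.42 + -7.80*i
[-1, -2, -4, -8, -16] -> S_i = -1*2^i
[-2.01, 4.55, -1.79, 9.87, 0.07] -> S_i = Random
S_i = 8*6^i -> [8, 48, 288, 1728, 10368]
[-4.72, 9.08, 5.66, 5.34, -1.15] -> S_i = Random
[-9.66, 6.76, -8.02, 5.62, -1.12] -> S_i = Random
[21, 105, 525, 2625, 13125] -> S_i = 21*5^i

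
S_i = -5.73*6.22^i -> [-5.73, -35.64, -221.68, -1378.88, -8576.62]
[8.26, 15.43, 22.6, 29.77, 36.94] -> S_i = 8.26 + 7.17*i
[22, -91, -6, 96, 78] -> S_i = Random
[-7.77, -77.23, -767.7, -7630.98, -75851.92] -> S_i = -7.77*9.94^i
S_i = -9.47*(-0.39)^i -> [-9.47, 3.69, -1.44, 0.56, -0.22]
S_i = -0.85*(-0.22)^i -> [-0.85, 0.19, -0.04, 0.01, -0.0]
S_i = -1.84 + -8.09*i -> [-1.84, -9.93, -18.02, -26.11, -34.2]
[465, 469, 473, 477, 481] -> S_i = 465 + 4*i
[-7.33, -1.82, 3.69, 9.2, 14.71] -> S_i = -7.33 + 5.51*i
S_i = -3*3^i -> [-3, -9, -27, -81, -243]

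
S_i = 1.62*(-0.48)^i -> [1.62, -0.78, 0.37, -0.18, 0.09]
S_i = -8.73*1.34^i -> [-8.73, -11.7, -15.68, -21.01, -28.15]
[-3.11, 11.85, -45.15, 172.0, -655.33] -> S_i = -3.11*(-3.81)^i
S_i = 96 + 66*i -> [96, 162, 228, 294, 360]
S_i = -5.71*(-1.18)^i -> [-5.71, 6.74, -7.95, 9.38, -11.07]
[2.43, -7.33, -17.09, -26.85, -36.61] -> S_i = 2.43 + -9.76*i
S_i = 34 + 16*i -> [34, 50, 66, 82, 98]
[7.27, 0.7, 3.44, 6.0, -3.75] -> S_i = Random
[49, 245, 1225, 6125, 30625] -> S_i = 49*5^i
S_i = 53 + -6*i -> [53, 47, 41, 35, 29]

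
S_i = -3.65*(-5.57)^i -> [-3.65, 20.33, -113.24, 630.75, -3513.29]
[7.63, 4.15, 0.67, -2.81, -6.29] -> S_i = 7.63 + -3.48*i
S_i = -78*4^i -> [-78, -312, -1248, -4992, -19968]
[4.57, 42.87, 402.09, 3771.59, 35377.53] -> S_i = 4.57*9.38^i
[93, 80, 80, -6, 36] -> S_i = Random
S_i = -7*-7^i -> [-7, 49, -343, 2401, -16807]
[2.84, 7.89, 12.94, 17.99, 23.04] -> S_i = 2.84 + 5.05*i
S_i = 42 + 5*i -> [42, 47, 52, 57, 62]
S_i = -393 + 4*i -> [-393, -389, -385, -381, -377]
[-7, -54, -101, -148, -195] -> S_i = -7 + -47*i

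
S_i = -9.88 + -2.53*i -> [-9.88, -12.41, -14.94, -17.47, -20.0]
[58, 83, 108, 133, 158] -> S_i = 58 + 25*i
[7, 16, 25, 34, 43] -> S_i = 7 + 9*i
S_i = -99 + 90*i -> [-99, -9, 81, 171, 261]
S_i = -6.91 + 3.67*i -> [-6.91, -3.24, 0.43, 4.1, 7.77]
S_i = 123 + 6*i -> [123, 129, 135, 141, 147]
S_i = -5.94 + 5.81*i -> [-5.94, -0.13, 5.68, 11.49, 17.3]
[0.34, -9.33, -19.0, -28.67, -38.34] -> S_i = 0.34 + -9.67*i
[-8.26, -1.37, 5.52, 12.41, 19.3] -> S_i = -8.26 + 6.89*i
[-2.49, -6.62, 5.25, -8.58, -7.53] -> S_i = Random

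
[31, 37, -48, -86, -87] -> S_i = Random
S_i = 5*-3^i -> [5, -15, 45, -135, 405]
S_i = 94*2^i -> [94, 188, 376, 752, 1504]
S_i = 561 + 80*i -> [561, 641, 721, 801, 881]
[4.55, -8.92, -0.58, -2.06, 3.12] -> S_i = Random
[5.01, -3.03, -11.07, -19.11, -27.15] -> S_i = 5.01 + -8.04*i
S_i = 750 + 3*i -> [750, 753, 756, 759, 762]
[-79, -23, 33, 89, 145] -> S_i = -79 + 56*i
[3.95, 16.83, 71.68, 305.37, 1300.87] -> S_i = 3.95*4.26^i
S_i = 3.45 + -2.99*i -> [3.45, 0.46, -2.53, -5.52, -8.51]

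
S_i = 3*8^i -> [3, 24, 192, 1536, 12288]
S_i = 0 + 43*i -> [0, 43, 86, 129, 172]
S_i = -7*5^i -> [-7, -35, -175, -875, -4375]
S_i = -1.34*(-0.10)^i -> [-1.34, 0.13, -0.01, 0.0, -0.0]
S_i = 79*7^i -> [79, 553, 3871, 27097, 189679]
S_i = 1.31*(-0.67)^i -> [1.31, -0.88, 0.59, -0.39, 0.26]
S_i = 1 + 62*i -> [1, 63, 125, 187, 249]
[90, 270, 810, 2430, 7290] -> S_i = 90*3^i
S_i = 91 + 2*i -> [91, 93, 95, 97, 99]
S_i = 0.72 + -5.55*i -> [0.72, -4.83, -10.38, -15.93, -21.48]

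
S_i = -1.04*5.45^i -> [-1.04, -5.67, -30.89, -168.35, -917.53]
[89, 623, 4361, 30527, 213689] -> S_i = 89*7^i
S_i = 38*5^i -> [38, 190, 950, 4750, 23750]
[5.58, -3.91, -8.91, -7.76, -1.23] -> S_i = Random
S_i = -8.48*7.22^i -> [-8.48, -61.23, -442.05, -3191.59, -23043.3]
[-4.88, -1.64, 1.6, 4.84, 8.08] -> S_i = -4.88 + 3.24*i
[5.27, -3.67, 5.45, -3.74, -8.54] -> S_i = Random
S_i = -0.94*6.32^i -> [-0.94, -5.94, -37.55, -237.29, -1499.67]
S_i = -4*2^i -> [-4, -8, -16, -32, -64]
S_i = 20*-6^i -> [20, -120, 720, -4320, 25920]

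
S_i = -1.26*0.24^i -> [-1.26, -0.3, -0.07, -0.02, -0.0]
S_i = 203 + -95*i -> [203, 108, 13, -82, -177]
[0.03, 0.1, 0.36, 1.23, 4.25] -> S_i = 0.03*3.45^i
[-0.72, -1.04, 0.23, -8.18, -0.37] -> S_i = Random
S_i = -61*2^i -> [-61, -122, -244, -488, -976]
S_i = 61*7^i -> [61, 427, 2989, 20923, 146461]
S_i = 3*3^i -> [3, 9, 27, 81, 243]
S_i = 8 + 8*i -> [8, 16, 24, 32, 40]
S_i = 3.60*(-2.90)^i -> [3.6, -10.44, 30.28, -87.8, 254.62]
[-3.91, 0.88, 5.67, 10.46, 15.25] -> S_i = -3.91 + 4.79*i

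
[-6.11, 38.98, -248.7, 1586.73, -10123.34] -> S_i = -6.11*(-6.38)^i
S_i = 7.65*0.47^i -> [7.65, 3.6, 1.69, 0.79, 0.37]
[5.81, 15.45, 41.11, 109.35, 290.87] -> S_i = 5.81*2.66^i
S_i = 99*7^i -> [99, 693, 4851, 33957, 237699]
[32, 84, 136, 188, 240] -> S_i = 32 + 52*i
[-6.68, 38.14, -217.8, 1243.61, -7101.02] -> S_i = -6.68*(-5.71)^i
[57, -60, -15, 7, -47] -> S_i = Random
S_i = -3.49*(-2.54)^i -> [-3.49, 8.86, -22.52, 57.19, -145.26]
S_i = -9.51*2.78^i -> [-9.51, -26.44, -73.5, -204.32, -568.01]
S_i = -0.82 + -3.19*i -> [-0.82, -4.01, -7.2, -10.39, -13.58]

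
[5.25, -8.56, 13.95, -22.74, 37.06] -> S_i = 5.25*(-1.63)^i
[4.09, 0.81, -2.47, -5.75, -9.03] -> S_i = 4.09 + -3.28*i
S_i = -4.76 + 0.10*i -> [-4.76, -4.66, -4.56, -4.46, -4.36]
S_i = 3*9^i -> [3, 27, 243, 2187, 19683]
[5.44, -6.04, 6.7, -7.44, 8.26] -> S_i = 5.44*(-1.11)^i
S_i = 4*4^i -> [4, 16, 64, 256, 1024]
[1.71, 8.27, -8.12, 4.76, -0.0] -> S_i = Random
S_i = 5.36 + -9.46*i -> [5.36, -4.1, -13.56, -23.02, -32.48]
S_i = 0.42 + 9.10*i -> [0.42, 9.52, 18.62, 27.72, 36.82]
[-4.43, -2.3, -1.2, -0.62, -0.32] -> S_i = -4.43*0.52^i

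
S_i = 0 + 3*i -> [0, 3, 6, 9, 12]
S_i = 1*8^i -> [1, 8, 64, 512, 4096]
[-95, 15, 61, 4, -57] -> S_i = Random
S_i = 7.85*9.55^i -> [7.85, 74.97, 715.94, 6837.22, 65295.48]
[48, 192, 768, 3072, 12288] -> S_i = 48*4^i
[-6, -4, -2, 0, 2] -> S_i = -6 + 2*i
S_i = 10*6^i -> [10, 60, 360, 2160, 12960]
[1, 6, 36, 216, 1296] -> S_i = 1*6^i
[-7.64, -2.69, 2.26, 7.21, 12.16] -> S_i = -7.64 + 4.95*i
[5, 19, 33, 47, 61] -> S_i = 5 + 14*i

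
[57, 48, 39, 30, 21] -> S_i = 57 + -9*i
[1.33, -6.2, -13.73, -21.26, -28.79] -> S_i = 1.33 + -7.53*i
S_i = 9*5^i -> [9, 45, 225, 1125, 5625]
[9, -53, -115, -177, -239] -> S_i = 9 + -62*i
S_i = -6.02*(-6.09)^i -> [-6.02, 36.66, -223.27, 1359.72, -8280.67]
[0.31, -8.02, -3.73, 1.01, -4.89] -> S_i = Random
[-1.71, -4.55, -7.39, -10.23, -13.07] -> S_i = -1.71 + -2.84*i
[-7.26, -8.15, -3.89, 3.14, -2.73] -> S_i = Random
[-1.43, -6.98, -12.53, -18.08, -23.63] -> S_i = -1.43 + -5.55*i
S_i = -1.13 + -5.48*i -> [-1.13, -6.61, -12.09, -17.57, -23.05]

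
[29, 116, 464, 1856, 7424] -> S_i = 29*4^i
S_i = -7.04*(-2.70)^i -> [-7.04, 19.01, -51.32, 138.57, -374.13]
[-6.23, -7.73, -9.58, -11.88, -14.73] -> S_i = -6.23*1.24^i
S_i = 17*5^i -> [17, 85, 425, 2125, 10625]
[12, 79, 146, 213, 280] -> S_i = 12 + 67*i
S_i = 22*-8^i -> [22, -176, 1408, -11264, 90112]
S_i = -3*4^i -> [-3, -12, -48, -192, -768]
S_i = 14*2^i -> [14, 28, 56, 112, 224]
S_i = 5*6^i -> [5, 30, 180, 1080, 6480]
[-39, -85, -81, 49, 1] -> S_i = Random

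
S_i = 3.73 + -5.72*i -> [3.73, -1.99, -7.71, -13.43, -19.15]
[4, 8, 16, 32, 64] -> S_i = 4*2^i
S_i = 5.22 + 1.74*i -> [5.22, 6.96, 8.7, 10.44, 12.18]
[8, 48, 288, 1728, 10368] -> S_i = 8*6^i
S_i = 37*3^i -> [37, 111, 333, 999, 2997]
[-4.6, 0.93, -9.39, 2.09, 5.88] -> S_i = Random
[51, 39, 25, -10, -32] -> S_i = Random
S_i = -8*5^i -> [-8, -40, -200, -1000, -5000]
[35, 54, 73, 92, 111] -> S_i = 35 + 19*i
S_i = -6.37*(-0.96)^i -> [-6.37, 6.12, -5.87, 5.64, -5.41]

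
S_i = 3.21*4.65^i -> [3.21, 14.93, 69.41, 322.75, 1500.78]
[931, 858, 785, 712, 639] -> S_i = 931 + -73*i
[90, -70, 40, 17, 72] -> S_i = Random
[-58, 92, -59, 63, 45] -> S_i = Random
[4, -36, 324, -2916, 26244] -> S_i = 4*-9^i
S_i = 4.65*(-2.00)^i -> [4.65, -9.3, 18.6, -37.2, 74.4]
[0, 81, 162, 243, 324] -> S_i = 0 + 81*i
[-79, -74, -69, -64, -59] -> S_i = -79 + 5*i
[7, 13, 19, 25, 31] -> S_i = 7 + 6*i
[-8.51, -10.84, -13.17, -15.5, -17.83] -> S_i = -8.51 + -2.33*i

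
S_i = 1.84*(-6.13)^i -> [1.84, -11.28, 69.14, -423.84, 2598.12]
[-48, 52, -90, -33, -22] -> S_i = Random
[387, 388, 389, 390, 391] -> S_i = 387 + 1*i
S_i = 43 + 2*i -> [43, 45, 47, 49, 51]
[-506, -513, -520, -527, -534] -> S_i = -506 + -7*i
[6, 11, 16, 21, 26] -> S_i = 6 + 5*i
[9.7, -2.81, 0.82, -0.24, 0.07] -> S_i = 9.70*(-0.29)^i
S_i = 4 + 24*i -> [4, 28, 52, 76, 100]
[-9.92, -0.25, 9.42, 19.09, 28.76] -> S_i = -9.92 + 9.67*i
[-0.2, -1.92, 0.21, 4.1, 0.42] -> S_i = Random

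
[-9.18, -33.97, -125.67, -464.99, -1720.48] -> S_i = -9.18*3.70^i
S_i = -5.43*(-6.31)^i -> [-5.43, 34.26, -216.2, 1364.23, -8608.3]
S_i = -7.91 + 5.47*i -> [-7.91, -2.44, 3.03, 8.5, 13.97]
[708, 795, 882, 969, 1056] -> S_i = 708 + 87*i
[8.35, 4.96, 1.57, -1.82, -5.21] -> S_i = 8.35 + -3.39*i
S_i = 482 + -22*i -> [482, 460, 438, 416, 394]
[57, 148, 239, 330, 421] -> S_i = 57 + 91*i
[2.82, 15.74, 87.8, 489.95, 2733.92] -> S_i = 2.82*5.58^i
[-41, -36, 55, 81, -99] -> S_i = Random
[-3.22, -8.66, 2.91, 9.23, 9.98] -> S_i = Random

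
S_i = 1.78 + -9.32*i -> [1.78, -7.54, -16.86, -26.18, -35.5]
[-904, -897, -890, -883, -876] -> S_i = -904 + 7*i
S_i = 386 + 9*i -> [386, 395, 404, 413, 422]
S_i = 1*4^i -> [1, 4, 16, 64, 256]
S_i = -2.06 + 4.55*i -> [-2.06, 2.49, 7.04, 11.59, 16.14]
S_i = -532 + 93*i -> [-532, -439, -346, -253, -160]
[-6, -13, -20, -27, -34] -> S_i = -6 + -7*i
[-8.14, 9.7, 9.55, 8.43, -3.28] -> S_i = Random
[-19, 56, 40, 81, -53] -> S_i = Random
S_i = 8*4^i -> [8, 32, 128, 512, 2048]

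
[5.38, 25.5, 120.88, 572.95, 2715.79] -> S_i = 5.38*4.74^i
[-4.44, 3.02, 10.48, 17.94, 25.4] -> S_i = -4.44 + 7.46*i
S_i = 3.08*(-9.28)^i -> [3.08, -28.58, 265.24, -2461.47, 22842.45]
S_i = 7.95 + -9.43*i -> [7.95, -1.48, -10.91, -20.34, -29.77]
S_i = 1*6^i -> [1, 6, 36, 216, 1296]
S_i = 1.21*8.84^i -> [1.21, 10.7, 94.56, 835.88, 7389.15]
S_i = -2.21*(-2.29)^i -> [-2.21, 5.06, -11.59, 26.54, -60.78]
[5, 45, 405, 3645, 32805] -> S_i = 5*9^i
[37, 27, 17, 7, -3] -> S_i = 37 + -10*i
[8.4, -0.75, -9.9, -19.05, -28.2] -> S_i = 8.40 + -9.15*i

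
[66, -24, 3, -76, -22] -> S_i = Random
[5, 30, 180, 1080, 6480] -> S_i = 5*6^i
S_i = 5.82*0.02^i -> [5.82, 0.12, 0.0, 0.0, 0.0]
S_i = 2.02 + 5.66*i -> [2.02, 7.68, 13.34, 19.0, 24.66]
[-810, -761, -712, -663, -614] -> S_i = -810 + 49*i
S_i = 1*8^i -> [1, 8, 64, 512, 4096]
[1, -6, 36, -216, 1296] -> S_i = 1*-6^i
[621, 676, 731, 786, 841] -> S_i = 621 + 55*i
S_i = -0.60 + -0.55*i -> [-0.6, -1.15, -1.7, -2.25, -2.8]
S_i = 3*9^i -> [3, 27, 243, 2187, 19683]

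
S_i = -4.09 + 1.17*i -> [-4.09, -2.92, -1.75, -0.58, 0.59]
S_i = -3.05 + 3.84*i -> [-3.05, 0.79, 4.63, 8.47, 12.31]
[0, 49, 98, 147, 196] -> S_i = 0 + 49*i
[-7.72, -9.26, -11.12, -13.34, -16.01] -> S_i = -7.72*1.20^i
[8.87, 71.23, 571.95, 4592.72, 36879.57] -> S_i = 8.87*8.03^i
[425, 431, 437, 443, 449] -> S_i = 425 + 6*i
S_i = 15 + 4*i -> [15, 19, 23, 27, 31]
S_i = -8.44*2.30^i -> [-8.44, -19.41, -44.65, -102.69, -236.19]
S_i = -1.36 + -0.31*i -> [-1.36, -1.67, -1.98, -2.29, -2.6]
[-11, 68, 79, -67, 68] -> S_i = Random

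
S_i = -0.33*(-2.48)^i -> [-0.33, 0.82, -2.03, 5.03, -12.48]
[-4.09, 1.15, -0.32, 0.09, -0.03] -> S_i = -4.09*(-0.28)^i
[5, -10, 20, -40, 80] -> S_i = 5*-2^i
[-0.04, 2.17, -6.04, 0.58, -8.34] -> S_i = Random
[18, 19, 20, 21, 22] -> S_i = 18 + 1*i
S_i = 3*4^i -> [3, 12, 48, 192, 768]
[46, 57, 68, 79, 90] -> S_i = 46 + 11*i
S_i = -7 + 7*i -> [-7, 0, 7, 14, 21]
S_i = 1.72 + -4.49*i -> [1.72, -2.77, -7.26, -11.75, -16.24]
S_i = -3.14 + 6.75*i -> [-3.14, 3.61, 10.36, 17.11, 23.86]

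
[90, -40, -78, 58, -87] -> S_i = Random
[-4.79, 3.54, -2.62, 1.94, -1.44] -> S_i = -4.79*(-0.74)^i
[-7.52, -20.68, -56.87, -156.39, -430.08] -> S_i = -7.52*2.75^i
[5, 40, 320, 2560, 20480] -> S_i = 5*8^i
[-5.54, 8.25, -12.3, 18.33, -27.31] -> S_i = -5.54*(-1.49)^i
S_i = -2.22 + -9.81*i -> [-2.22, -12.03, -21.84, -31.65, -41.46]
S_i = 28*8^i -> [28, 224, 1792, 14336, 114688]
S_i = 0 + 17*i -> [0, 17, 34, 51, 68]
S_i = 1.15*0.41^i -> [1.15, 0.47, 0.19, 0.08, 0.03]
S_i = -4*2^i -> [-4, -8, -16, -32, -64]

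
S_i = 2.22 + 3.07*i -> [2.22, 5.29, 8.36, 11.43, 14.5]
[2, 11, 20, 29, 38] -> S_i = 2 + 9*i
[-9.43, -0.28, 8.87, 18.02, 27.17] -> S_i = -9.43 + 9.15*i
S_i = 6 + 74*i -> [6, 80, 154, 228, 302]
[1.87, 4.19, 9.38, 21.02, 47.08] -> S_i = 1.87*2.24^i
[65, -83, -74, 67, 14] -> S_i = Random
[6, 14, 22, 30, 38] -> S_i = 6 + 8*i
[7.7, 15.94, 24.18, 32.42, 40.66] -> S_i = 7.70 + 8.24*i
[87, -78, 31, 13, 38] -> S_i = Random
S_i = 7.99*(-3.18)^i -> [7.99, -25.41, 80.8, -256.94, 817.06]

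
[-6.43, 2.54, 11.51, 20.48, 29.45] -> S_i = -6.43 + 8.97*i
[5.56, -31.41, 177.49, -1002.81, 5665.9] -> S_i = 5.56*(-5.65)^i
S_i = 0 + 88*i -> [0, 88, 176, 264, 352]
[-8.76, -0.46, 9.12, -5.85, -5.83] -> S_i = Random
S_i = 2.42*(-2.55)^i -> [2.42, -6.17, 15.74, -40.13, 102.32]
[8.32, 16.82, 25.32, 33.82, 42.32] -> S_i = 8.32 + 8.50*i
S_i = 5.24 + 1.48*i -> [5.24, 6.72, 8.2, 9.68, 11.16]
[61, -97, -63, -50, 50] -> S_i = Random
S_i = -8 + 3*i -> [-8, -5, -2, 1, 4]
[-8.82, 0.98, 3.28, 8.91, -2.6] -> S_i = Random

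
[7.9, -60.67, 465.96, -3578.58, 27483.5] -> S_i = 7.90*(-7.68)^i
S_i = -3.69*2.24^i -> [-3.69, -8.27, -18.51, -41.47, -92.9]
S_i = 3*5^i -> [3, 15, 75, 375, 1875]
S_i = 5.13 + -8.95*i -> [5.13, -3.82, -12.77, -21.72, -30.67]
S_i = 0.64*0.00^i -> [0.64, 0.0, 0.0, 0.0, 0.0]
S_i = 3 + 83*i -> [3, 86, 169, 252, 335]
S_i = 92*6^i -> [92, 552, 3312, 19872, 119232]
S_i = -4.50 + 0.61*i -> [-4.5, -3.89, -3.28, -2.67, -2.06]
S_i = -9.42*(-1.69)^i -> [-9.42, 15.92, -26.9, 45.47, -76.84]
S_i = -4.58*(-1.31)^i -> [-4.58, 6.0, -7.86, 10.3, -13.49]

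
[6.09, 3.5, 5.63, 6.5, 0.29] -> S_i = Random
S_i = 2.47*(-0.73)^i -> [2.47, -1.8, 1.32, -0.96, 0.7]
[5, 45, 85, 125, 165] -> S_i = 5 + 40*i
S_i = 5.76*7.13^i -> [5.76, 41.07, 292.82, 2087.81, 14886.09]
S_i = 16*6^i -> [16, 96, 576, 3456, 20736]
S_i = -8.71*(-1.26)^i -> [-8.71, 10.97, -13.83, 17.42, -21.95]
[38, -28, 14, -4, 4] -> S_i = Random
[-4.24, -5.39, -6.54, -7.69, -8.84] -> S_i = -4.24 + -1.15*i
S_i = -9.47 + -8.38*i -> [-9.47, -17.85, -26.23, -34.61, -42.99]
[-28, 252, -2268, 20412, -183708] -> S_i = -28*-9^i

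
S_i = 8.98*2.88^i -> [8.98, 25.86, 74.48, 214.51, 617.8]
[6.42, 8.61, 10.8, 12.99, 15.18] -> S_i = 6.42 + 2.19*i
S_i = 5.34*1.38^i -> [5.34, 7.37, 10.17, 14.03, 19.37]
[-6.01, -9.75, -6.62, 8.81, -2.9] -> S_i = Random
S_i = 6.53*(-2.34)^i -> [6.53, -15.28, 35.76, -83.67, 195.78]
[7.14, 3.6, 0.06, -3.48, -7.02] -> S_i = 7.14 + -3.54*i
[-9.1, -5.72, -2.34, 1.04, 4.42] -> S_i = -9.10 + 3.38*i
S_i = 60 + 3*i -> [60, 63, 66, 69, 72]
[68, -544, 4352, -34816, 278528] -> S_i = 68*-8^i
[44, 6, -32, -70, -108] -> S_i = 44 + -38*i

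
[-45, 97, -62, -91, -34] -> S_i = Random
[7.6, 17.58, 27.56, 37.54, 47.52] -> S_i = 7.60 + 9.98*i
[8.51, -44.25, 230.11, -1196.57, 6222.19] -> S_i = 8.51*(-5.20)^i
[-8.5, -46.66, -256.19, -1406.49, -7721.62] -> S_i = -8.50*5.49^i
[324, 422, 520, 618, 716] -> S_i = 324 + 98*i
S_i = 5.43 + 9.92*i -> [5.43, 15.35, 25.27, 35.19, 45.11]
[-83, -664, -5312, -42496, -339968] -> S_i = -83*8^i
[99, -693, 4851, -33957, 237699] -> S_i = 99*-7^i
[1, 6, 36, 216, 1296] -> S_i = 1*6^i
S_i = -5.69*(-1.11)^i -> [-5.69, 6.32, -7.01, 7.78, -8.64]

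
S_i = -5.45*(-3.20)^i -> [-5.45, 17.44, -55.81, 178.59, -571.47]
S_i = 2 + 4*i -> [2, 6, 10, 14, 18]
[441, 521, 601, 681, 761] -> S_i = 441 + 80*i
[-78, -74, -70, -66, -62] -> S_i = -78 + 4*i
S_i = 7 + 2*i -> [7, 9, 11, 13, 15]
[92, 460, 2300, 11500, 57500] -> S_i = 92*5^i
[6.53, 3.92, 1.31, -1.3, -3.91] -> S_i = 6.53 + -2.61*i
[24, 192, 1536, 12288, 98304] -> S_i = 24*8^i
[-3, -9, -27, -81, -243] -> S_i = -3*3^i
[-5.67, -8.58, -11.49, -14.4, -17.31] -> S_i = -5.67 + -2.91*i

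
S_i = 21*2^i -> [21, 42, 84, 168, 336]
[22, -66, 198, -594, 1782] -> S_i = 22*-3^i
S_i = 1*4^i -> [1, 4, 16, 64, 256]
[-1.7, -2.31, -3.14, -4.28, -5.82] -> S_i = -1.70*1.36^i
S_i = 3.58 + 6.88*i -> [3.58, 10.46, 17.34, 24.22, 31.1]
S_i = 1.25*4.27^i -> [1.25, 5.34, 22.79, 97.32, 415.55]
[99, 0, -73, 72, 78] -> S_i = Random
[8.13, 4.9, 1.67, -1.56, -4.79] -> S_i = 8.13 + -3.23*i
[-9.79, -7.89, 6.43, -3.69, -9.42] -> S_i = Random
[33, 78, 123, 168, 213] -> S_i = 33 + 45*i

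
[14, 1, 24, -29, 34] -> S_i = Random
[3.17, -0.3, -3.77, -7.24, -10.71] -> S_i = 3.17 + -3.47*i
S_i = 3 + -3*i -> [3, 0, -3, -6, -9]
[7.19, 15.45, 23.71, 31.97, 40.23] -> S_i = 7.19 + 8.26*i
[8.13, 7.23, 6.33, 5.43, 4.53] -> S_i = 8.13 + -0.90*i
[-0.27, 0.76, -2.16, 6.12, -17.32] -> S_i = -0.27*(-2.83)^i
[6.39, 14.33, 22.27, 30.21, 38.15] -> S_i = 6.39 + 7.94*i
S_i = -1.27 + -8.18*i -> [-1.27, -9.45, -17.63, -25.81, -33.99]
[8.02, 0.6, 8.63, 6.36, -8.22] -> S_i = Random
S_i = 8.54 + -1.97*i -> [8.54, 6.57, 4.6, 2.63, 0.66]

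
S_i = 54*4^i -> [54, 216, 864, 3456, 13824]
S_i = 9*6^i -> [9, 54, 324, 1944, 11664]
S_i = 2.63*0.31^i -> [2.63, 0.82, 0.25, 0.08, 0.02]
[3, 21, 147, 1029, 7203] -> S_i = 3*7^i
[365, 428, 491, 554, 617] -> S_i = 365 + 63*i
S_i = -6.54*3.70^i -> [-6.54, -24.2, -89.53, -331.27, -1225.7]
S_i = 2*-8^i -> [2, -16, 128, -1024, 8192]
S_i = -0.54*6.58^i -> [-0.54, -3.55, -23.38, -153.84, -1012.27]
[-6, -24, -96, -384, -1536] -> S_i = -6*4^i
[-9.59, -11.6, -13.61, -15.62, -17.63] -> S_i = -9.59 + -2.01*i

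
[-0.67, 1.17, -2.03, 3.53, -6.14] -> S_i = -0.67*(-1.74)^i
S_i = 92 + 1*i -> [92, 93, 94, 95, 96]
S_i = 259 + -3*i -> [259, 256, 253, 250, 247]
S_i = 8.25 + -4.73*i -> [8.25, 3.52, -1.21, -5.94, -10.67]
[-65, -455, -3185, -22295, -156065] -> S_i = -65*7^i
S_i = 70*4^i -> [70, 280, 1120, 4480, 17920]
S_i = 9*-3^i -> [9, -27, 81, -243, 729]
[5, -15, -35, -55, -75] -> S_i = 5 + -20*i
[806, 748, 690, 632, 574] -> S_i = 806 + -58*i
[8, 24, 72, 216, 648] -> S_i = 8*3^i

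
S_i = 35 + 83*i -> [35, 118, 201, 284, 367]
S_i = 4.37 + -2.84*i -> [4.37, 1.53, -1.31, -4.15, -6.99]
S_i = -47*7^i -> [-47, -329, -2303, -16121, -112847]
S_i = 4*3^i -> [4, 12, 36, 108, 324]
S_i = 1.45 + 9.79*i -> [1.45, 11.24, 21.03, 30.82, 40.61]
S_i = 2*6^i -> [2, 12, 72, 432, 2592]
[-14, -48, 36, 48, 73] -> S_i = Random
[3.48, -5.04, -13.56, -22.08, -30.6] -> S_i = 3.48 + -8.52*i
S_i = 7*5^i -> [7, 35, 175, 875, 4375]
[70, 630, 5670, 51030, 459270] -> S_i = 70*9^i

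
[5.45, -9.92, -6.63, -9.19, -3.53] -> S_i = Random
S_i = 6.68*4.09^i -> [6.68, 27.32, 111.74, 457.03, 1869.26]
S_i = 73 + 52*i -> [73, 125, 177, 229, 281]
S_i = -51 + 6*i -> [-51, -45, -39, -33, -27]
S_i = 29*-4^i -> [29, -116, 464, -1856, 7424]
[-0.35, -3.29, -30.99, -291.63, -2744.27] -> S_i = -0.35*9.41^i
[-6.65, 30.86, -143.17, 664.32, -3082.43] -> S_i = -6.65*(-4.64)^i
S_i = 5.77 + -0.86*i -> [5.77, 4.91, 4.05, 3.19, 2.33]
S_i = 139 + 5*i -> [139, 144, 149, 154, 159]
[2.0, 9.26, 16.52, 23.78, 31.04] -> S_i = 2.00 + 7.26*i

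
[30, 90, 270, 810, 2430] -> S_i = 30*3^i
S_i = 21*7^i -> [21, 147, 1029, 7203, 50421]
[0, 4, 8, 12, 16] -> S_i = 0 + 4*i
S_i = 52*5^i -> [52, 260, 1300, 6500, 32500]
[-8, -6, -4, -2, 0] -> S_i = -8 + 2*i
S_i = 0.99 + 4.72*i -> [0.99, 5.71, 10.43, 15.15, 19.87]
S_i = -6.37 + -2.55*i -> [-6.37, -8.92, -11.47, -14.02, -16.57]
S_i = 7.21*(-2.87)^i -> [7.21, -20.69, 59.39, -170.44, 489.17]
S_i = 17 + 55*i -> [17, 72, 127, 182, 237]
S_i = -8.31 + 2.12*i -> [-8.31, -6.19, -4.07, -1.95, 0.17]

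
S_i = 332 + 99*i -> [332, 431, 530, 629, 728]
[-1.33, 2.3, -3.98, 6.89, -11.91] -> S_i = -1.33*(-1.73)^i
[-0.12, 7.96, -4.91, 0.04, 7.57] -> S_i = Random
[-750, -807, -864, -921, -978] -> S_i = -750 + -57*i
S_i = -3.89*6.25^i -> [-3.89, -24.31, -151.95, -949.71, -5935.67]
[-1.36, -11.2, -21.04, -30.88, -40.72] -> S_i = -1.36 + -9.84*i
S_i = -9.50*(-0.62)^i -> [-9.5, 5.89, -3.65, 2.26, -1.4]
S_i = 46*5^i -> [46, 230, 1150, 5750, 28750]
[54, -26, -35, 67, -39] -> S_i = Random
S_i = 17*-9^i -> [17, -153, 1377, -12393, 111537]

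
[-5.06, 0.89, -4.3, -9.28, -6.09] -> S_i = Random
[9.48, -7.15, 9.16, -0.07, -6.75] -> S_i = Random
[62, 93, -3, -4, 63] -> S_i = Random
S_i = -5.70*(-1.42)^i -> [-5.7, 8.09, -11.49, 16.32, -23.18]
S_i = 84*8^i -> [84, 672, 5376, 43008, 344064]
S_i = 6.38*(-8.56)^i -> [6.38, -54.61, 467.49, -4001.68, 34254.35]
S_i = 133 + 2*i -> [133, 135, 137, 139, 141]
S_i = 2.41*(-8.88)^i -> [2.41, -21.4, 190.04, -1687.55, 14985.42]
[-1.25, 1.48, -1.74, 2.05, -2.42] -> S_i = -1.25*(-1.18)^i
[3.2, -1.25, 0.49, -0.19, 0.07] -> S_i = 3.20*(-0.39)^i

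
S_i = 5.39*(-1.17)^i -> [5.39, -6.31, 7.38, -8.63, 10.1]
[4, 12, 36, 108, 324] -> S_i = 4*3^i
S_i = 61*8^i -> [61, 488, 3904, 31232, 249856]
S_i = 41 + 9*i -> [41, 50, 59, 68, 77]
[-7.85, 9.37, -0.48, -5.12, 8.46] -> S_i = Random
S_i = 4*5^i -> [4, 20, 100, 500, 2500]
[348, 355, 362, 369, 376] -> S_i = 348 + 7*i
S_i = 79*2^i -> [79, 158, 316, 632, 1264]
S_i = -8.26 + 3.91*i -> [-8.26, -4.35, -0.44, 3.47, 7.38]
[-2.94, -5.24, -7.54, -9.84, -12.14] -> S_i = -2.94 + -2.30*i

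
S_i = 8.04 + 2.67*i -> [8.04, 10.71, 13.38, 16.05, 18.72]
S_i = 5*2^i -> [5, 10, 20, 40, 80]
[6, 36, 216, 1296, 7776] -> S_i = 6*6^i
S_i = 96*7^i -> [96, 672, 4704, 32928, 230496]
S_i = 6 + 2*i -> [6, 8, 10, 12, 14]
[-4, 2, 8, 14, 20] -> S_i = -4 + 6*i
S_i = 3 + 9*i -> [3, 12, 21, 30, 39]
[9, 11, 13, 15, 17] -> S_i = 9 + 2*i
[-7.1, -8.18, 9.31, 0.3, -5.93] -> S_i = Random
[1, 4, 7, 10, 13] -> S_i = 1 + 3*i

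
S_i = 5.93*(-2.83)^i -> [5.93, -16.78, 47.49, -134.4, 380.36]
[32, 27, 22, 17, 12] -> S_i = 32 + -5*i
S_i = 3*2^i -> [3, 6, 12, 24, 48]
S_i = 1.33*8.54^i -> [1.33, 11.36, 97.0, 828.37, 7074.29]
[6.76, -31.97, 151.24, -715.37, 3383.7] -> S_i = 6.76*(-4.73)^i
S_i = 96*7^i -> [96, 672, 4704, 32928, 230496]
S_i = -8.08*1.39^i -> [-8.08, -11.23, -15.61, -21.7, -30.16]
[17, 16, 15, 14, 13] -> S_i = 17 + -1*i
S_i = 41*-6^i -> [41, -246, 1476, -8856, 53136]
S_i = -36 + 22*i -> [-36, -14, 8, 30, 52]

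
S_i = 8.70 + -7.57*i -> [8.7, 1.13, -6.44, -14.01, -21.58]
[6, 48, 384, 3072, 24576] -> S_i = 6*8^i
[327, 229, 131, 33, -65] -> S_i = 327 + -98*i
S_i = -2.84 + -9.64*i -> [-2.84, -12.48, -22.12, -31.76, -41.4]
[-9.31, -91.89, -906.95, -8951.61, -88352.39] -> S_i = -9.31*9.87^i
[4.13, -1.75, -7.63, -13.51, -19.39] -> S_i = 4.13 + -5.88*i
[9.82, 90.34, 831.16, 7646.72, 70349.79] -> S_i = 9.82*9.20^i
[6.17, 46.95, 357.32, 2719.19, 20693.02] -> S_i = 6.17*7.61^i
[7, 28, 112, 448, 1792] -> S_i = 7*4^i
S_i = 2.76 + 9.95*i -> [2.76, 12.71, 22.66, 32.61, 42.56]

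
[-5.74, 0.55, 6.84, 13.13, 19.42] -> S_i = -5.74 + 6.29*i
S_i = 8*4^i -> [8, 32, 128, 512, 2048]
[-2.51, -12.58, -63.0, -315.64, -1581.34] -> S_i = -2.51*5.01^i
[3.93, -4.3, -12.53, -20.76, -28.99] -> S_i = 3.93 + -8.23*i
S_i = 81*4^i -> [81, 324, 1296, 5184, 20736]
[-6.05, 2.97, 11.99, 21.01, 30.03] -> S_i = -6.05 + 9.02*i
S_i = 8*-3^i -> [8, -24, 72, -216, 648]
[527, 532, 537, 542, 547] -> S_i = 527 + 5*i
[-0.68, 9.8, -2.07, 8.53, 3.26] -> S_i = Random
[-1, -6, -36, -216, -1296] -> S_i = -1*6^i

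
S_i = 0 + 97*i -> [0, 97, 194, 291, 388]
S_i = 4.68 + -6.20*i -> [4.68, -1.52, -7.72, -13.92, -20.12]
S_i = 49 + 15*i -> [49, 64, 79, 94, 109]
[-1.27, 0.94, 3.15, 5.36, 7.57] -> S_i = -1.27 + 2.21*i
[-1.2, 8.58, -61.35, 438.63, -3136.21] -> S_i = -1.20*(-7.15)^i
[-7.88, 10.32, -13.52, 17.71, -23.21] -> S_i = -7.88*(-1.31)^i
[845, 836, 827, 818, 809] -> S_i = 845 + -9*i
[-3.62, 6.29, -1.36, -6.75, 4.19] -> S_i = Random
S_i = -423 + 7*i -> [-423, -416, -409, -402, -395]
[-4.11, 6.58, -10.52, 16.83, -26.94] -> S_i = -4.11*(-1.60)^i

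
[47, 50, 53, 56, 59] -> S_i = 47 + 3*i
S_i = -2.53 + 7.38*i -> [-2.53, 4.85, 12.23, 19.61, 26.99]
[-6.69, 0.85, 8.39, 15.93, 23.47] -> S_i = -6.69 + 7.54*i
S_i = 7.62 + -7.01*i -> [7.62, 0.61, -6.4, -13.41, -20.42]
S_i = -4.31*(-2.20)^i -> [-4.31, 9.48, -20.86, 45.89, -100.96]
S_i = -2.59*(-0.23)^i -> [-2.59, 0.6, -0.14, 0.03, -0.01]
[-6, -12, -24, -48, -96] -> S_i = -6*2^i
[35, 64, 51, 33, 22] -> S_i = Random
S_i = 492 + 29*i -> [492, 521, 550, 579, 608]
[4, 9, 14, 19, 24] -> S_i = 4 + 5*i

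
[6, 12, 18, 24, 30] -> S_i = 6 + 6*i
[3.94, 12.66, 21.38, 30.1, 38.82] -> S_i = 3.94 + 8.72*i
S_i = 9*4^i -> [9, 36, 144, 576, 2304]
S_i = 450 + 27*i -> [450, 477, 504, 531, 558]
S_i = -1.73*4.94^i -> [-1.73, -8.55, -42.22, -208.56, -1030.28]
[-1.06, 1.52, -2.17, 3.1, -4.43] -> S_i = -1.06*(-1.43)^i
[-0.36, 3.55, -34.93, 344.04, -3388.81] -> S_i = -0.36*(-9.85)^i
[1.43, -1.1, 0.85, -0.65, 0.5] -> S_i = 1.43*(-0.77)^i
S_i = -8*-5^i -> [-8, 40, -200, 1000, -5000]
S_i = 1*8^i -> [1, 8, 64, 512, 4096]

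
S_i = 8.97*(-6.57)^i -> [8.97, -58.93, 387.19, -2543.83, 16712.98]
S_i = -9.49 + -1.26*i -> [-9.49, -10.75, -12.01, -13.27, -14.53]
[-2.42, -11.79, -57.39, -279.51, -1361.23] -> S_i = -2.42*4.87^i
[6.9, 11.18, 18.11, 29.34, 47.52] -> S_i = 6.90*1.62^i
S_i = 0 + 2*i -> [0, 2, 4, 6, 8]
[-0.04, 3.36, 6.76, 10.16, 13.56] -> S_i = -0.04 + 3.40*i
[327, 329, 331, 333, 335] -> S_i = 327 + 2*i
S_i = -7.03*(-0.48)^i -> [-7.03, 3.37, -1.62, 0.78, -0.37]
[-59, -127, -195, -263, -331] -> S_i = -59 + -68*i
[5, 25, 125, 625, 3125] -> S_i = 5*5^i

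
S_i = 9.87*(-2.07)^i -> [9.87, -20.43, 42.29, -87.54, 181.22]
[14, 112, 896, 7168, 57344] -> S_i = 14*8^i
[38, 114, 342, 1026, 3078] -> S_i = 38*3^i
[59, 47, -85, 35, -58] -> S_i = Random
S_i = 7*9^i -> [7, 63, 567, 5103, 45927]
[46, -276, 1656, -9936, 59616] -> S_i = 46*-6^i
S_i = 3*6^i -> [3, 18, 108, 648, 3888]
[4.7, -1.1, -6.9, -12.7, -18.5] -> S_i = 4.70 + -5.80*i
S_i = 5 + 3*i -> [5, 8, 11, 14, 17]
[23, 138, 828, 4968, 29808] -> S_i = 23*6^i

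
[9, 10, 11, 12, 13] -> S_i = 9 + 1*i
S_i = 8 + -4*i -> [8, 4, 0, -4, -8]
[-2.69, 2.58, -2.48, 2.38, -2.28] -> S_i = -2.69*(-0.96)^i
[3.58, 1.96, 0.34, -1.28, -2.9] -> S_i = 3.58 + -1.62*i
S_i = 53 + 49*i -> [53, 102, 151, 200, 249]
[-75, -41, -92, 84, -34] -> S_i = Random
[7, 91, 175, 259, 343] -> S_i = 7 + 84*i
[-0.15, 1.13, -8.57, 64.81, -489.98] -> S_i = -0.15*(-7.56)^i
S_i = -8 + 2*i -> [-8, -6, -4, -2, 0]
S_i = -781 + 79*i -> [-781, -702, -623, -544, -465]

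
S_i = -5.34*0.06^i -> [-5.34, -0.32, -0.02, -0.0, -0.0]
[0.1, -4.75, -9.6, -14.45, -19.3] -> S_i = 0.10 + -4.85*i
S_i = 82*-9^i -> [82, -738, 6642, -59778, 538002]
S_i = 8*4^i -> [8, 32, 128, 512, 2048]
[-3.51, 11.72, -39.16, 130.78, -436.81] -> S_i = -3.51*(-3.34)^i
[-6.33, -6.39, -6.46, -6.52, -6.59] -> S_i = -6.33*1.01^i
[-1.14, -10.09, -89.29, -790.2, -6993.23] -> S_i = -1.14*8.85^i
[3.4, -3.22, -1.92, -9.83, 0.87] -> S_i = Random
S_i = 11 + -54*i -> [11, -43, -97, -151, -205]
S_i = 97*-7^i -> [97, -679, 4753, -33271, 232897]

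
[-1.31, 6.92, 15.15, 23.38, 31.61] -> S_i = -1.31 + 8.23*i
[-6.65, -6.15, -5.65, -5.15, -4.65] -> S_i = -6.65 + 0.50*i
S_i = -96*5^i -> [-96, -480, -2400, -12000, -60000]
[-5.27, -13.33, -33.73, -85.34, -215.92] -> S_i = -5.27*2.53^i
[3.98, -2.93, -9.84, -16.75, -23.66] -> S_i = 3.98 + -6.91*i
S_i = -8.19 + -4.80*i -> [-8.19, -12.99, -17.79, -22.59, -27.39]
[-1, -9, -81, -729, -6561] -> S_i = -1*9^i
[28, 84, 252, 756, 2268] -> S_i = 28*3^i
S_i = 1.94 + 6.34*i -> [1.94, 8.28, 14.62, 20.96, 27.3]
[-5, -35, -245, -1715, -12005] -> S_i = -5*7^i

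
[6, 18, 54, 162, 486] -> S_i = 6*3^i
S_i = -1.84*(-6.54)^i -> [-1.84, 12.03, -78.7, 514.7, -3366.11]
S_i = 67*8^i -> [67, 536, 4288, 34304, 274432]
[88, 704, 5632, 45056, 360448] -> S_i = 88*8^i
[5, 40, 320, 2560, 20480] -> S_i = 5*8^i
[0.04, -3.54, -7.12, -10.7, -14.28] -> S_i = 0.04 + -3.58*i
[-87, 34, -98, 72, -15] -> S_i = Random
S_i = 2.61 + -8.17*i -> [2.61, -5.56, -13.73, -21.9, -30.07]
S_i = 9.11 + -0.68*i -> [9.11, 8.43, 7.75, 7.07, 6.39]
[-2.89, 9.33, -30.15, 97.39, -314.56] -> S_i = -2.89*(-3.23)^i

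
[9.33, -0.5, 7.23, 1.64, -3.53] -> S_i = Random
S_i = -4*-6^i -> [-4, 24, -144, 864, -5184]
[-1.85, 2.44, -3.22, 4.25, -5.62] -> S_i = -1.85*(-1.32)^i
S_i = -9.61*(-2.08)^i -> [-9.61, 19.99, -41.58, 86.48, -179.88]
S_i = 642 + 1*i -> [642, 643, 644, 645, 646]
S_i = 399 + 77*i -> [399, 476, 553, 630, 707]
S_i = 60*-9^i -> [60, -540, 4860, -43740, 393660]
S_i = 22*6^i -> [22, 132, 792, 4752, 28512]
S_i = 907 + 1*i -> [907, 908, 909, 910, 911]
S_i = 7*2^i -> [7, 14, 28, 56, 112]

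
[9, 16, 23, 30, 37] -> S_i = 9 + 7*i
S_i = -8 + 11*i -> [-8, 3, 14, 25, 36]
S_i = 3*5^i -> [3, 15, 75, 375, 1875]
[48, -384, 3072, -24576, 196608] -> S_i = 48*-8^i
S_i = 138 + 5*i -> [138, 143, 148, 153, 158]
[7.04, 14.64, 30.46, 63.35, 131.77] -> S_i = 7.04*2.08^i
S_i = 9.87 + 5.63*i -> [9.87, 15.5, 21.13, 26.76, 32.39]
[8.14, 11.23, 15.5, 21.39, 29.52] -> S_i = 8.14*1.38^i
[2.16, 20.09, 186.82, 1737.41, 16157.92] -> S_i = 2.16*9.30^i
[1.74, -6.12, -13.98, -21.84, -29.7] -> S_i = 1.74 + -7.86*i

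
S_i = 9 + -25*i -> [9, -16, -41, -66, -91]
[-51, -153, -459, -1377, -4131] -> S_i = -51*3^i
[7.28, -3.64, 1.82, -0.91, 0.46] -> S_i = 7.28*(-0.50)^i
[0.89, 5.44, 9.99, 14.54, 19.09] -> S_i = 0.89 + 4.55*i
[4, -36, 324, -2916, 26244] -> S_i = 4*-9^i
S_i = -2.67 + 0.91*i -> [-2.67, -1.76, -0.85, 0.06, 0.97]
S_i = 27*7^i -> [27, 189, 1323, 9261, 64827]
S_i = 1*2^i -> [1, 2, 4, 8, 16]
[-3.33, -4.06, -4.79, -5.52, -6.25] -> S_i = -3.33 + -0.73*i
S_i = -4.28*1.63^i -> [-4.28, -6.98, -11.37, -18.54, -30.21]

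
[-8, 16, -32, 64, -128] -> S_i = -8*-2^i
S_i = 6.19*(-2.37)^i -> [6.19, -14.67, 34.77, -82.4, 195.29]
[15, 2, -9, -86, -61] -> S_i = Random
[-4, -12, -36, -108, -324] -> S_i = -4*3^i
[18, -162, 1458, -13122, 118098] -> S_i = 18*-9^i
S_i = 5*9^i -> [5, 45, 405, 3645, 32805]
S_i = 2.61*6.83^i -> [2.61, 17.83, 121.75, 831.58, 5679.67]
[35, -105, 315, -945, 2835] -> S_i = 35*-3^i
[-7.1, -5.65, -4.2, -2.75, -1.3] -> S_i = -7.10 + 1.45*i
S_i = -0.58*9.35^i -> [-0.58, -5.42, -50.71, -474.09, -4432.76]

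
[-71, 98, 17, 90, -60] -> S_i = Random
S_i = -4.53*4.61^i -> [-4.53, -20.88, -96.27, -443.81, -2045.98]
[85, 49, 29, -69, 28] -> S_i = Random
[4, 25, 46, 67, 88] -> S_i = 4 + 21*i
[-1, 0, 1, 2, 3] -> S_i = -1 + 1*i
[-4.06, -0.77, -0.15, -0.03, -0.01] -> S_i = -4.06*0.19^i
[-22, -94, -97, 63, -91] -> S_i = Random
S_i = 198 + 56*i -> [198, 254, 310, 366, 422]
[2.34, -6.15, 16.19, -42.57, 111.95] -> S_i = 2.34*(-2.63)^i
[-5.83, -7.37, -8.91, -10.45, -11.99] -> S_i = -5.83 + -1.54*i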